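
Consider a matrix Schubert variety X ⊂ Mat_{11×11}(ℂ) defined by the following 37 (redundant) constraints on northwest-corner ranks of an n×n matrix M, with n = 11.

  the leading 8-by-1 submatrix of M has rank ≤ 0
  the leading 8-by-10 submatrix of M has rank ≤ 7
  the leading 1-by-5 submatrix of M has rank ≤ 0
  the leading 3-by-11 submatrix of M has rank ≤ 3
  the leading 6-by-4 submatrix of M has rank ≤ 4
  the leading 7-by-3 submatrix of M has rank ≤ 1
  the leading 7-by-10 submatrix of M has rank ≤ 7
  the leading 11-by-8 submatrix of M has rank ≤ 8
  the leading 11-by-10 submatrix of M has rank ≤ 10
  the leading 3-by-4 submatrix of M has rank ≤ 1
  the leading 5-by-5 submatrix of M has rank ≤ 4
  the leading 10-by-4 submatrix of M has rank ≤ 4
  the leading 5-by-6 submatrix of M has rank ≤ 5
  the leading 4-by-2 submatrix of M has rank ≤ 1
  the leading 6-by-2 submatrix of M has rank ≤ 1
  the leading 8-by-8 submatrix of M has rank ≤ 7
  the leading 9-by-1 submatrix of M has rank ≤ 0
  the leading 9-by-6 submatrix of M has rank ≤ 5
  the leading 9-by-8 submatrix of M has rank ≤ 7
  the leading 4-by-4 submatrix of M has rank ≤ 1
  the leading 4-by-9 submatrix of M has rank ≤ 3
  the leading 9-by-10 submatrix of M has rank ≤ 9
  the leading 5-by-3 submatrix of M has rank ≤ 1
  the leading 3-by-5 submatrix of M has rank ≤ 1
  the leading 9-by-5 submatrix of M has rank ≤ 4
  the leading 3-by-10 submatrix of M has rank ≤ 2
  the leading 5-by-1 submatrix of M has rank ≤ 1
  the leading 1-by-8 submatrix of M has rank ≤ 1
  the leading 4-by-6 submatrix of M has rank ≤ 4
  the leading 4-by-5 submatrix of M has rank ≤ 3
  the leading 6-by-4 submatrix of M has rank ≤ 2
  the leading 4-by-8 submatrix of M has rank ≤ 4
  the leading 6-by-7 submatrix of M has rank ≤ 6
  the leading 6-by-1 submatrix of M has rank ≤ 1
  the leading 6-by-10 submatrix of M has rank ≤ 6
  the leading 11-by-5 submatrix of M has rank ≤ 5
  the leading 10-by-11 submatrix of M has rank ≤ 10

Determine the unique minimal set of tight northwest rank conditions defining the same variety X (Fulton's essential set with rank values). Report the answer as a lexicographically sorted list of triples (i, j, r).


The tightest implied rank at each (i,j), from the 37 conditions:

  row 1: 0 0 0 0 0 1 1 1 1 1 1
  row 2: 0 1 1 1 1 2 2 2 2 2 2
  row 3: 0 1 1 1 1 2 2 2 2 2 3
  row 4: 0 1 1 1 2 3 3 3 3 3 4
  row 5: 0 1 1 2 3 4 4 4 4 4 5
  row 6: 0 1 1 2 3 4 5 5 5 5 6
  row 7: 0 1 1 2 3 4 5 6 6 6 7
  row 8: 0 1 2 3 4 5 6 7 7 7 8
  row 9: 0 1 2 3 4 5 6 7 8 8 9
  row 10: 1 2 3 4 5 6 7 8 9 9 10
  row 11: 1 2 3 4 5 6 7 8 9 10 11

second differences of R give the permutation w = (6, 2, 11, 5, 4, 7, 8, 3, 9, 1, 10).

Fulton essential set (6 of the 25 Rothe cells):

[(1, 5, 0), (3, 5, 1), (3, 10, 2), (4, 4, 1), (7, 3, 1), (9, 1, 0)]


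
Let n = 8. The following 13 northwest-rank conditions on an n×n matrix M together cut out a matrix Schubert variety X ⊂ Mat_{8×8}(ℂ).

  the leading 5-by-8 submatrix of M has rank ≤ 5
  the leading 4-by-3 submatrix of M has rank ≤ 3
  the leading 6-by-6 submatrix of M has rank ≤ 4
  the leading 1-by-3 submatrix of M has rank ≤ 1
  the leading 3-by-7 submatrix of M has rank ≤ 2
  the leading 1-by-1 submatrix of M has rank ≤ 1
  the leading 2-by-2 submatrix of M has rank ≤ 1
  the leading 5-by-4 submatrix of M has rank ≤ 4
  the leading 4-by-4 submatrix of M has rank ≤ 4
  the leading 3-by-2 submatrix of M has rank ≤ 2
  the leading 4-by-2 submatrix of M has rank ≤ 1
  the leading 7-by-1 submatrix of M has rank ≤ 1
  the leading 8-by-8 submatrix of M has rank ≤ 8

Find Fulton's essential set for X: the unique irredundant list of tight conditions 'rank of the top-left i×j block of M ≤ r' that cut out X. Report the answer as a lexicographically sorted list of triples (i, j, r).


Rank table r_w(8×8) implied by the 13 constraints:

  i=1: 1, 1, 1, 1, 1, 1, 1, 1
  i=2: 1, 1, 2, 2, 2, 2, 2, 2
  i=3: 1, 1, 2, 2, 2, 2, 2, 3
  i=4: 1, 1, 2, 3, 3, 3, 3, 4
  i=5: 1, 2, 3, 4, 4, 4, 4, 5
  i=6: 1, 2, 3, 4, 4, 4, 5, 6
  i=7: 1, 2, 3, 4, 5, 5, 6, 7
  i=8: 1, 2, 3, 4, 5, 6, 7, 8

so w = (1, 3, 8, 4, 2, 7, 5, 6).

D(w) has 9 cells with 3 SE-corners; essential set:

[(3, 7, 2), (4, 2, 1), (6, 6, 4)]


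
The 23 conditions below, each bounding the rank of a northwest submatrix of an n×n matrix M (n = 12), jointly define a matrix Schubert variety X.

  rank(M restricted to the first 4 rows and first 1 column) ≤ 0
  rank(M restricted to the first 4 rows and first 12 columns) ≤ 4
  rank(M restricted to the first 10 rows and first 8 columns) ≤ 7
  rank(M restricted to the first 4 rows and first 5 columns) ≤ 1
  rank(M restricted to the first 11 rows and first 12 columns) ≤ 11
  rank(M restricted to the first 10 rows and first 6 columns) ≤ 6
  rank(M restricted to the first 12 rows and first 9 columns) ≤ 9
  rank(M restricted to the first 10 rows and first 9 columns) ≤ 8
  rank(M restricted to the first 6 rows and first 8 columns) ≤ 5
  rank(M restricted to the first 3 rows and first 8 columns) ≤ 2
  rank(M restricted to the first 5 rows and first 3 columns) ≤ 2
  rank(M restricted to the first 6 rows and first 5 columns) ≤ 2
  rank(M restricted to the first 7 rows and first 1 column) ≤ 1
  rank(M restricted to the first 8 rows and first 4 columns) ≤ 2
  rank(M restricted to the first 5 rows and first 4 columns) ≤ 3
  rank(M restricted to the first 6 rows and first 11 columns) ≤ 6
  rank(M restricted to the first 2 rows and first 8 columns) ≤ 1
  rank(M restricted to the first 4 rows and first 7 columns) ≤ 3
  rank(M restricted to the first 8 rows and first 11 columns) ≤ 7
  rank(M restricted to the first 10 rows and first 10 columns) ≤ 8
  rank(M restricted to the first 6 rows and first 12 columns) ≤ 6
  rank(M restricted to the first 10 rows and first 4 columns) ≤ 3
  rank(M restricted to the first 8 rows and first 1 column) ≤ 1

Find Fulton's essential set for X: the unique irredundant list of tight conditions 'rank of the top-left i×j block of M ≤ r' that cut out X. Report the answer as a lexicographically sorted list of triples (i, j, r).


Computing R[i][j] = min implied NW-rank bound (n=12, 23 conditions):

  row 1: 0, 1, 1, 1, 1, 1, 1, 1, 1, 1, 1, 1
  row 2: 0, 1, 1, 1, 1, 1, 1, 1, 2, 2, 2, 2
  row 3: 0, 1, 1, 1, 1, 2, 2, 2, 3, 3, 3, 3
  row 4: 0, 1, 1, 1, 1, 2, 3, 3, 4, 4, 4, 4
  row 5: 1, 2, 2, 2, 2, 3, 4, 4, 5, 5, 5, 5
  row 6: 1, 2, 2, 2, 2, 3, 4, 5, 6, 6, 6, 6
  row 7: 1, 2, 2, 2, 3, 4, 5, 6, 7, 7, 7, 7
  row 8: 1, 2, 2, 2, 3, 4, 5, 6, 7, 7, 7, 8
  row 9: 1, 2, 3, 3, 4, 5, 6, 7, 8, 8, 8, 9
  row 10: 1, 2, 3, 3, 4, 5, 6, 7, 8, 8, 9, 10
  row 11: 1, 2, 3, 4, 5, 6, 7, 8, 9, 9, 10, 11
  row 12: 1, 2, 3, 4, 5, 6, 7, 8, 9, 10, 11, 12

the unique w with this rank table is (2, 9, 6, 7, 1, 8, 5, 12, 3, 11, 4, 10).

D(w) has 27 cells with 8 SE-corners; essential set:

[(2, 8, 1), (4, 1, 0), (4, 5, 1), (6, 5, 2), (8, 4, 2), (8, 11, 7), (10, 4, 3), (10, 10, 8)]


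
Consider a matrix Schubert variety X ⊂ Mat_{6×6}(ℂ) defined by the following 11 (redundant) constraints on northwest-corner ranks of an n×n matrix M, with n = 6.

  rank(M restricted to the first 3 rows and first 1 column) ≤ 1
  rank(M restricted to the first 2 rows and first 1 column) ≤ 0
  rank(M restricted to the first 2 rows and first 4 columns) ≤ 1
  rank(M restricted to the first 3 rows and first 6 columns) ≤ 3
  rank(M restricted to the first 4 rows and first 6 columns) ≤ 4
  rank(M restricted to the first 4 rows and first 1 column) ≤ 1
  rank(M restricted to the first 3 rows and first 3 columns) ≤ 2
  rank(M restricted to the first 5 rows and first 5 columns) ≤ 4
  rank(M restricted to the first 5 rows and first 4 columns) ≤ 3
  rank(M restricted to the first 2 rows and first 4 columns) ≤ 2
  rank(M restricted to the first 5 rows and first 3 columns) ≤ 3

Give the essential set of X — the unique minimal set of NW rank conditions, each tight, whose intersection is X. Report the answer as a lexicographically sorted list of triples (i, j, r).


Recovering R(i,j) via the rank-extension bound from the 11 conditions:

  R[1]: 0  1  1  1  1  1
  R[2]: 0  1  1  1  2  2
  R[3]: 1  2  2  2  3  3
  R[4]: 1  2  3  3  4  4
  R[5]: 1  2  3  3  4  5
  R[6]: 1  2  3  4  5  6

the unique w with this rank table is (2, 5, 1, 3, 6, 4).

|D(w)|=5, |Ess(w)|=3:

[(2, 1, 0), (2, 4, 1), (5, 4, 3)]


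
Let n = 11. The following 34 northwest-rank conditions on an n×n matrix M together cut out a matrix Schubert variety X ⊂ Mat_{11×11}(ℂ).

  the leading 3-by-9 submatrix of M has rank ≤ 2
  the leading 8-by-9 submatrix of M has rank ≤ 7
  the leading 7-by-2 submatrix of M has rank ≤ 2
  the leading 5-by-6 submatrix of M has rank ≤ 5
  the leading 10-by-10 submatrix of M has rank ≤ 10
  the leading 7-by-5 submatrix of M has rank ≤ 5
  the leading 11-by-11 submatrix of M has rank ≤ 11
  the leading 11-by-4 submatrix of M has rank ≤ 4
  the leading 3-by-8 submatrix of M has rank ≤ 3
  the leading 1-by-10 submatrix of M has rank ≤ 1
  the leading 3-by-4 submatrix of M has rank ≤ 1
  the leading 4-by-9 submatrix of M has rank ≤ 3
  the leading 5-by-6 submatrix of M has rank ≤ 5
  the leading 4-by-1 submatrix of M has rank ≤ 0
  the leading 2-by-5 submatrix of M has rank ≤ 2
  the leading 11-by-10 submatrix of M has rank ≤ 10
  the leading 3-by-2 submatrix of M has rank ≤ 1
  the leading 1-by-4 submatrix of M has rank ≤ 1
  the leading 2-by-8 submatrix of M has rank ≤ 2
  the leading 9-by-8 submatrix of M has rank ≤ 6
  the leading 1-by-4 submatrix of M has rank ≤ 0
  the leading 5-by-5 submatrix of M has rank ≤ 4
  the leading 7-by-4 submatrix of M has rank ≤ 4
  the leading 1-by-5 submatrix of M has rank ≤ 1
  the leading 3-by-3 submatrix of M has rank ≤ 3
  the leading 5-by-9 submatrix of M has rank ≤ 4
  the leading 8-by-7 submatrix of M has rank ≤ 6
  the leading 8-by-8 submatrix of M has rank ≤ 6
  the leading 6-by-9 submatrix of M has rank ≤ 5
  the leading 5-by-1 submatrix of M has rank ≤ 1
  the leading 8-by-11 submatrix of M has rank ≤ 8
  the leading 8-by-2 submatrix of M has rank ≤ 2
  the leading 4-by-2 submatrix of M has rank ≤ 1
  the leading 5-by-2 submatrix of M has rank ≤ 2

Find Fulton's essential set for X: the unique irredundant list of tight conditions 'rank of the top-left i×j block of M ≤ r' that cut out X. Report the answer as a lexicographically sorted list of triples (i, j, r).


Recovering R(i,j) via the rank-extension bound from the 34 conditions:

  R[1]: 0, 0, 0, 0, 1, 1, 1, 1, 1, 1, 1
  R[2]: 0, 1, 1, 1, 2, 2, 2, 2, 2, 2, 2
  R[3]: 0, 1, 1, 1, 2, 2, 2, 2, 2, 3, 3
  R[4]: 0, 1, 2, 2, 3, 3, 3, 3, 3, 4, 4
  R[5]: 1, 2, 3, 3, 4, 4, 4, 4, 4, 5, 5
  R[6]: 1, 2, 3, 4, 5, 5, 5, 5, 5, 6, 6
  R[7]: 1, 2, 3, 4, 5, 6, 6, 6, 6, 7, 7
  R[8]: 1, 2, 3, 4, 5, 6, 6, 6, 7, 8, 8
  R[9]: 1, 2, 3, 4, 5, 6, 6, 6, 7, 8, 9
  R[10]: 1, 2, 3, 4, 5, 6, 7, 7, 8, 9, 10
  R[11]: 1, 2, 3, 4, 5, 6, 7, 8, 9, 10, 11

hence w(1..11) = (5, 2, 10, 3, 1, 4, 6, 9, 11, 7, 8).

Rothe diagram D(w) (17 cells), 5 SE-corners (essential conditions):

[(1, 4, 0), (3, 4, 1), (3, 9, 2), (4, 1, 0), (9, 8, 6)]


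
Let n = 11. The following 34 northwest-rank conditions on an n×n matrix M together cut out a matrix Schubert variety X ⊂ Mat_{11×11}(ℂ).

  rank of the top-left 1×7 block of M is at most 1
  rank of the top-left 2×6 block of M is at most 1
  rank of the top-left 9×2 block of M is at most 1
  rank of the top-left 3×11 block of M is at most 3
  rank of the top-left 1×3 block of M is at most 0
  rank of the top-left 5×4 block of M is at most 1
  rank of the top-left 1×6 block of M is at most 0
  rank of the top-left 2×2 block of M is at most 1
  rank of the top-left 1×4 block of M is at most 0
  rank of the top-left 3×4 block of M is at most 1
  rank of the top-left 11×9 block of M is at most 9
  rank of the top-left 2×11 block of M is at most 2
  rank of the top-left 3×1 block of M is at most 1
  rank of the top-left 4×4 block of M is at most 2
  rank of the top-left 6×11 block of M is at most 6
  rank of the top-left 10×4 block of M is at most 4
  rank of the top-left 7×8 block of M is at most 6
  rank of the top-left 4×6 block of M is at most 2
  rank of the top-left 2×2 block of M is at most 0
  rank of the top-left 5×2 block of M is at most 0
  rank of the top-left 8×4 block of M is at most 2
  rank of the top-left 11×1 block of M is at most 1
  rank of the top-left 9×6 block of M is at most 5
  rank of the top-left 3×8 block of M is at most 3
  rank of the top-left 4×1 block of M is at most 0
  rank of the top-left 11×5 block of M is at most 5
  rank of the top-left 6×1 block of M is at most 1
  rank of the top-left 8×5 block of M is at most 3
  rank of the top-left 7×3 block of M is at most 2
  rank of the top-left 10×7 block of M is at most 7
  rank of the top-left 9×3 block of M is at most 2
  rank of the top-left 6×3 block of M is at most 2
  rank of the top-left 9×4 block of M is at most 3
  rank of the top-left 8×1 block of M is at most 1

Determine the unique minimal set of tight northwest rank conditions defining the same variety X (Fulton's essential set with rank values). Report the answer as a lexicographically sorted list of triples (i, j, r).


Reconstructing r_w from the 34 given conditions:

  R[1]: 0, 0, 0, 0, 0, 0, 1, 1, 1, 1, 1
  R[2]: 0, 0, 1, 1, 1, 1, 2, 2, 2, 2, 2
  R[3]: 0, 0, 1, 1, 2, 2, 3, 3, 3, 3, 3
  R[4]: 0, 0, 1, 1, 2, 2, 3, 4, 4, 4, 4
  R[5]: 0, 0, 1, 1, 2, 3, 4, 5, 5, 5, 5
  R[6]: 1, 1, 2, 2, 3, 4, 5, 6, 6, 6, 6
  R[7]: 1, 1, 2, 2, 3, 4, 5, 6, 7, 7, 7
  R[8]: 1, 1, 2, 2, 3, 4, 5, 6, 7, 8, 8
  R[9]: 1, 1, 2, 3, 4, 5, 6, 7, 8, 9, 9
  R[10]: 1, 2, 3, 4, 5, 6, 7, 8, 9, 10, 10
  R[11]: 1, 2, 3, 4, 5, 6, 7, 8, 9, 10, 11

second differences of R give the permutation w = (7, 3, 5, 8, 6, 1, 9, 10, 4, 2, 11).

ℓ(w)=23; the 6 essential cells (i,j,r):

[(1, 6, 0), (4, 6, 2), (5, 2, 0), (5, 4, 1), (8, 4, 2), (9, 2, 1)]


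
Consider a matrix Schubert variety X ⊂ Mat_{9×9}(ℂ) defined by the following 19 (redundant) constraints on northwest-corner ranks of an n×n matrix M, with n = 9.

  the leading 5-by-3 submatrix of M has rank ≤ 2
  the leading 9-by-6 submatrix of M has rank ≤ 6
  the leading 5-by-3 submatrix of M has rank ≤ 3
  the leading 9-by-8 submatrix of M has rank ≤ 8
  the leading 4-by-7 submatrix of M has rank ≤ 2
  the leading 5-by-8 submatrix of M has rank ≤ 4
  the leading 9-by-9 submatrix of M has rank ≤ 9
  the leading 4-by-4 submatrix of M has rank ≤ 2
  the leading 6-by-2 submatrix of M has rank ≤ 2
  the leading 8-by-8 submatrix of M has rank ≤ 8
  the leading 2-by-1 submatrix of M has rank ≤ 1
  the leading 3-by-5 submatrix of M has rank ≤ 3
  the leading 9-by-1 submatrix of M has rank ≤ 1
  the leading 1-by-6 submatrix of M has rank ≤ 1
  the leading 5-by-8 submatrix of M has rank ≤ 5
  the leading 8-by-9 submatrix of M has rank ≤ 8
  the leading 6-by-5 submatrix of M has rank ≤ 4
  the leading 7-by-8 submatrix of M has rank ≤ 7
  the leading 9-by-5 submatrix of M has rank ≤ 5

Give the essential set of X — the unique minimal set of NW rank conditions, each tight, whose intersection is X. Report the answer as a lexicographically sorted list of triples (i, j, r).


Reconstructing r_w from the 19 given conditions:

  1 1 1 1 1 1 1 1 1
  1 2 2 2 2 2 2 2 2
  1 2 2 2 2 2 2 3 3
  1 2 2 2 2 2 2 3 4
  1 2 2 3 3 3 3 4 5
  1 2 3 4 4 4 4 5 6
  1 2 3 4 5 5 5 6 7
  1 2 3 4 5 6 6 7 8
  1 2 3 4 5 6 7 8 9

so w = (1, 2, 8, 9, 4, 3, 5, 6, 7).

Fulton essential set (2 of the 11 Rothe cells):

[(4, 7, 2), (5, 3, 2)]


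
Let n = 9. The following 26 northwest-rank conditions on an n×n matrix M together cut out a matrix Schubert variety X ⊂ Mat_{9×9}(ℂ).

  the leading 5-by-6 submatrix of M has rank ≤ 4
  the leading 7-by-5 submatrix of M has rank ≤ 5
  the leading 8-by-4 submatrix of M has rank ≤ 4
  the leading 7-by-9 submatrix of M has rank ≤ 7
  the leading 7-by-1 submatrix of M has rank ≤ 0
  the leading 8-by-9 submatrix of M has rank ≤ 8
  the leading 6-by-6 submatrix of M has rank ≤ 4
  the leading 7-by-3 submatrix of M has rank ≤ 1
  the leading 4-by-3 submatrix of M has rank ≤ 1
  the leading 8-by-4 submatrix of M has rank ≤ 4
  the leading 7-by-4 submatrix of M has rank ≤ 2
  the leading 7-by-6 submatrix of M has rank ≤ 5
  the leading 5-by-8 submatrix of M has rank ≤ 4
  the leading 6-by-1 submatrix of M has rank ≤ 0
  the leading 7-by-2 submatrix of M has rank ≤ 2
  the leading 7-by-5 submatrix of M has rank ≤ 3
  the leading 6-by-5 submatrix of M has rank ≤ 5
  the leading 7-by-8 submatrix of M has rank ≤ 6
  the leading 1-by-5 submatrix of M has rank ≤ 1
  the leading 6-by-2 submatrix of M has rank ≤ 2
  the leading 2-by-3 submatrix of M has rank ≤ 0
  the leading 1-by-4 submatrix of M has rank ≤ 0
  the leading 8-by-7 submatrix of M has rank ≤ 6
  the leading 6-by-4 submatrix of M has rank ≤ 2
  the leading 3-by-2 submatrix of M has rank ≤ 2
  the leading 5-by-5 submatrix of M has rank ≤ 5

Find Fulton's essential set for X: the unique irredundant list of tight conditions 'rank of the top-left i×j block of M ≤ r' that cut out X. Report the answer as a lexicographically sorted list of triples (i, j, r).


Computing R[i][j] = min implied NW-rank bound (n=9, 26 conditions):

  0 0 0 0 1 1 1 1 1
  0 0 0 1 2 2 2 2 2
  0 1 1 2 3 3 3 3 3
  0 1 1 2 3 4 4 4 4
  0 1 1 2 3 4 4 4 5
  0 1 1 2 3 4 5 5 6
  0 1 1 2 3 4 5 6 7
  1 2 2 3 4 5 6 7 8
  1 2 3 4 5 6 7 8 9

so w = (5, 4, 2, 6, 9, 7, 8, 1, 3).

|D(w)|=18, |Ess(w)|=5:

[(1, 4, 0), (2, 3, 0), (5, 8, 4), (7, 1, 0), (7, 3, 1)]


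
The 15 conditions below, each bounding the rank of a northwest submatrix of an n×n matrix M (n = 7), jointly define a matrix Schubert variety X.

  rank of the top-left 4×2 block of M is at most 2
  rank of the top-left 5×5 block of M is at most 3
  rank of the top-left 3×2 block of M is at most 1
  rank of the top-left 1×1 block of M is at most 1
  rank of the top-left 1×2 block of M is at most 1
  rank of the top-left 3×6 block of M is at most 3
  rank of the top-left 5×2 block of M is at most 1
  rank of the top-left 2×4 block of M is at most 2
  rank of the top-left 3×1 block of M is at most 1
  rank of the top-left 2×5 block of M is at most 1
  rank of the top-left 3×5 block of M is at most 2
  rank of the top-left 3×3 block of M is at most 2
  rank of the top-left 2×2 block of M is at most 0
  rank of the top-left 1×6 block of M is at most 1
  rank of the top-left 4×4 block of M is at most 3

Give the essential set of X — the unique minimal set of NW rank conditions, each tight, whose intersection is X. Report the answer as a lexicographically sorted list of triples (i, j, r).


Reconstructing r_w from the 15 given conditions:

  row 1: 0 | 0 | 1 | 1 | 1 | 1 | 1
  row 2: 0 | 0 | 1 | 1 | 1 | 2 | 2
  row 3: 1 | 1 | 2 | 2 | 2 | 3 | 3
  row 4: 1 | 1 | 2 | 3 | 3 | 4 | 4
  row 5: 1 | 1 | 2 | 3 | 3 | 4 | 5
  row 6: 1 | 2 | 3 | 4 | 4 | 5 | 6
  row 7: 1 | 2 | 3 | 4 | 5 | 6 | 7

reading off 1-entries of Δ²R: w = (3, 6, 1, 4, 7, 2, 5).

Rothe diagram D(w) (9 cells), 4 SE-corners (essential conditions):

[(2, 2, 0), (2, 5, 1), (5, 2, 1), (5, 5, 3)]


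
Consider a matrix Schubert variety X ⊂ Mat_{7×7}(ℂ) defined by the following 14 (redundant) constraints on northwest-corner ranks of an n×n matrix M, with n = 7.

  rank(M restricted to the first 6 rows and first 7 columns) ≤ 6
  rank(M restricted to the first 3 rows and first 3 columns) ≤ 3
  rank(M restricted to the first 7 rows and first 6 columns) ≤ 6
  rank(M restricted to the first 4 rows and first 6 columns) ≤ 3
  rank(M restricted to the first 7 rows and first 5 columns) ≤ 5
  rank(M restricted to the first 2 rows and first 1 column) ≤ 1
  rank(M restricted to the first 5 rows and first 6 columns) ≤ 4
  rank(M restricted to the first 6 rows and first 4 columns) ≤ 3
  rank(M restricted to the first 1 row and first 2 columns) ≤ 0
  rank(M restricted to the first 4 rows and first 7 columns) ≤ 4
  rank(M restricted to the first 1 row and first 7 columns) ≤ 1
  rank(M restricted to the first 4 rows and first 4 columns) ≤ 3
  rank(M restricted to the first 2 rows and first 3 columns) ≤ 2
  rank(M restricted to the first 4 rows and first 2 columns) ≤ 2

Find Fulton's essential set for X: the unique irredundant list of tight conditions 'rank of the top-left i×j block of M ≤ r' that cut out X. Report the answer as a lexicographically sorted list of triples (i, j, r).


Propagating the 14 rank bounds to every northwest block:

  R[1]: 0 0 1 1 1 1 1
  R[2]: 1 1 2 2 2 2 2
  R[3]: 1 2 3 3 3 3 3
  R[4]: 1 2 3 3 3 3 4
  R[5]: 1 2 3 3 4 4 5
  R[6]: 1 2 3 3 4 5 6
  R[7]: 1 2 3 4 5 6 7

the unique w with this rank table is (3, 1, 2, 7, 5, 6, 4).

3 SE-corners of the 7-cell Rothe diagram give Ess(w):

[(1, 2, 0), (4, 6, 3), (6, 4, 3)]


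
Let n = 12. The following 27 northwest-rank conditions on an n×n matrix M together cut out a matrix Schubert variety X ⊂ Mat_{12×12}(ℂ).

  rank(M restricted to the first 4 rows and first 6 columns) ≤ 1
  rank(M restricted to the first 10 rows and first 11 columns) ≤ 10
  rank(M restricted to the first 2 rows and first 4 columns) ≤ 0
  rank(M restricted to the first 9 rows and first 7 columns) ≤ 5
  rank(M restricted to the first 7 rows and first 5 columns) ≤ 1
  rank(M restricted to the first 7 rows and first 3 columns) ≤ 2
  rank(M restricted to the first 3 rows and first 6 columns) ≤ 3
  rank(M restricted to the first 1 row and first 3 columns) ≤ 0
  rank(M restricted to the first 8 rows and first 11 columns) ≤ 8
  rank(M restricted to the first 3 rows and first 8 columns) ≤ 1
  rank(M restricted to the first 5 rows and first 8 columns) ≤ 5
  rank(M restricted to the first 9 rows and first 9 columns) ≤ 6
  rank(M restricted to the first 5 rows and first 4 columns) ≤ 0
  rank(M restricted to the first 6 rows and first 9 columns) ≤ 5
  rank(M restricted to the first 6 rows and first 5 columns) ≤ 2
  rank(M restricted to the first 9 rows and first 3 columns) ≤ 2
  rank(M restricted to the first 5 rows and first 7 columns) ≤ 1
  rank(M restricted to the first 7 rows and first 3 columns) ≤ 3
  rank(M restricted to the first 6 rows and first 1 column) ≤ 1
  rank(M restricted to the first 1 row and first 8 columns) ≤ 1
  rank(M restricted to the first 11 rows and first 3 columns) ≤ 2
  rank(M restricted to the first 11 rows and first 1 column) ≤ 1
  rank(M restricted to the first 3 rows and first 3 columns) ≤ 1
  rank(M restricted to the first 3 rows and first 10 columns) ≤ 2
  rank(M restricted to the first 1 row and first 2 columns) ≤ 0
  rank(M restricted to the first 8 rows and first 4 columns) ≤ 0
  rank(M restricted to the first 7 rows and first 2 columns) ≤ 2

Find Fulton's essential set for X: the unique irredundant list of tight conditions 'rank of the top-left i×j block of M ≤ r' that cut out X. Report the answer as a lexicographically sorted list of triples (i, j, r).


The tightest implied rank at each (i,j), from the 27 conditions:

  R[1]: 0  0  0  0  1  1  1  1  1  1  1  1
  R[2]: 0  0  0  0  1  1  1  1  2  2  2  2
  R[3]: 0  0  0  0  1  1  1  1  2  2  3  3
  R[4]: 0  0  0  0  1  1  1  2  3  3  4  4
  R[5]: 0  0  0  0  1  1  1  2  3  4  5  5
  R[6]: 0  0  0  0  1  2  2  3  4  5  6  6
  R[7]: 0  0  0  0  1  2  3  4  5  6  7  7
  R[8]: 0  0  0  0  1  2  3  4  5  6  7  8
  R[9]: 1  1  1  1  2  3  4  5  6  7  8  9
  R[10]: 1  2  2  2  3  4  5  6  7  8  9  10
  R[11]: 1  2  2  3  4  5  6  7  8  9  10  11
  R[12]: 1  2  3  4  5  6  7  8  9  10  11  12

so w = (5, 9, 11, 8, 10, 6, 7, 12, 1, 2, 4, 3).

ℓ(w)=44; the 5 essential cells (i,j,r):

[(3, 8, 1), (3, 10, 2), (5, 7, 1), (8, 4, 0), (11, 3, 2)]


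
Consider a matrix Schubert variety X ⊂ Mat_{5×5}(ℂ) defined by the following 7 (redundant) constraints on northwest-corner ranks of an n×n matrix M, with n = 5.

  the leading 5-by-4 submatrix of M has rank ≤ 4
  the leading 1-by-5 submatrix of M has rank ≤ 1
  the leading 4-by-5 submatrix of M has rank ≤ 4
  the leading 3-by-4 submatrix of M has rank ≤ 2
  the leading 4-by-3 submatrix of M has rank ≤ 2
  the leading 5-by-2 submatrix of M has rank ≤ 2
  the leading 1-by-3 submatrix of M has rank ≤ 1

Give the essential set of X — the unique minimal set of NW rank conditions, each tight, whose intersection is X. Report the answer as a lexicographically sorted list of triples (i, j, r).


Rank table r_w(5×5) implied by the 7 constraints:

  i=1: 1  1  1  1  1
  i=2: 1  2  2  2  2
  i=3: 1  2  2  2  3
  i=4: 1  2  2  3  4
  i=5: 1  2  3  4  5

giving w = (1, 2, 5, 4, 3) via Δ²R.

Rothe diagram D(w) (3 cells), 2 SE-corners (essential conditions):

[(3, 4, 2), (4, 3, 2)]


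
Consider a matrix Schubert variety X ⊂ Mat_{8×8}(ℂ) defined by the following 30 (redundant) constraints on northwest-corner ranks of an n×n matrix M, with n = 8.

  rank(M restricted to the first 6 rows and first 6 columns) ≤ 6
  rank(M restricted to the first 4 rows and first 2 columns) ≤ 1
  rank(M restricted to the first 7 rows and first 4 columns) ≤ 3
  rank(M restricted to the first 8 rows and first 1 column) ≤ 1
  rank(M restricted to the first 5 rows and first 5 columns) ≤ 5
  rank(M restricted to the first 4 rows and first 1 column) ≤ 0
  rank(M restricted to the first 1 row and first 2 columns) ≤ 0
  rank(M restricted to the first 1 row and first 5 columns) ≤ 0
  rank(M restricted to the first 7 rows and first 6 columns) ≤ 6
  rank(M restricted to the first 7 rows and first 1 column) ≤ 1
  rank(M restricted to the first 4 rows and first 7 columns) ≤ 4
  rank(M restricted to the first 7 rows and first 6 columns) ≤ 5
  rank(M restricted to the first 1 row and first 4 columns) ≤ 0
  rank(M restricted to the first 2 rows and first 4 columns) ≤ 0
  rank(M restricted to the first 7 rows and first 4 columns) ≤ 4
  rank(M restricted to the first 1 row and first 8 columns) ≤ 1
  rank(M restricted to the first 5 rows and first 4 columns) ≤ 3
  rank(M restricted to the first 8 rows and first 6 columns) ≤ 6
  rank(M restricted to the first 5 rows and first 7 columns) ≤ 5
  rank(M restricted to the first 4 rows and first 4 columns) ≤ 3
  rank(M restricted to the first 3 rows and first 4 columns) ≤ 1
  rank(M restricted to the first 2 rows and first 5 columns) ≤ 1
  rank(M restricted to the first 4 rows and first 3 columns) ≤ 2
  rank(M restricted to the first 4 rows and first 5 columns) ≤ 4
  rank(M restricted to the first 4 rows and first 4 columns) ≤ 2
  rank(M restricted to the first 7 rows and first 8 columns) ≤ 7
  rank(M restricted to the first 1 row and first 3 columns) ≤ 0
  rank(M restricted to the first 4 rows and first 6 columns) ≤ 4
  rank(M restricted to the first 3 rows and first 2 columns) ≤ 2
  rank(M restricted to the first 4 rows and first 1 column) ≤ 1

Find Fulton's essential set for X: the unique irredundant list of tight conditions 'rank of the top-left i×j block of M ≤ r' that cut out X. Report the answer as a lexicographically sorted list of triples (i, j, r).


Propagating the 30 rank bounds to every northwest block:

  row 1: 0  0  0  0  0  1  1  1
  row 2: 0  0  0  0  1  2  2  2
  row 3: 0  1  1  1  2  3  3  3
  row 4: 0  1  2  2  3  4  4  4
  row 5: 1  2  3  3  4  5  5  5
  row 6: 1  2  3  3  4  5  6  6
  row 7: 1  2  3  3  4  5  6  7
  row 8: 1  2  3  4  5  6  7  8

hence w(1..8) = (6, 5, 2, 3, 1, 7, 8, 4).

D(w) has 13 cells with 4 SE-corners; essential set:

[(1, 5, 0), (2, 4, 0), (4, 1, 0), (7, 4, 3)]


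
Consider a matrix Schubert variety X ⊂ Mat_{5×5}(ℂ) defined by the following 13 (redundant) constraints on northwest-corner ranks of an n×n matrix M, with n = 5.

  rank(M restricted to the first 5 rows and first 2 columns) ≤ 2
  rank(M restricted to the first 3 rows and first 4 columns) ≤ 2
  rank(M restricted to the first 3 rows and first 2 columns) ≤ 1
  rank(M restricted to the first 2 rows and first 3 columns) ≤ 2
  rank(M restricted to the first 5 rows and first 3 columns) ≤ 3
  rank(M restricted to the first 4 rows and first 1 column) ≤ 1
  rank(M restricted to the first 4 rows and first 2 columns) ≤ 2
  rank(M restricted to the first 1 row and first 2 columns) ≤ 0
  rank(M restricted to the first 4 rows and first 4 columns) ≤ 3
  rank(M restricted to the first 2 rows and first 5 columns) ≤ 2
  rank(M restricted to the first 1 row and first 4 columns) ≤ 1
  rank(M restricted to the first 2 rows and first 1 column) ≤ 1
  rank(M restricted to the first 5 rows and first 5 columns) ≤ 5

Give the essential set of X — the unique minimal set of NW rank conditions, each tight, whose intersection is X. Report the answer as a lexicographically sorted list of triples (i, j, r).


Propagating the 13 rank bounds to every northwest block:

  i=1: 0 0 1 1 1
  i=2: 1 1 2 2 2
  i=3: 1 1 2 2 3
  i=4: 1 2 3 3 4
  i=5: 1 2 3 4 5

reading off 1-entries of Δ²R: w = (3, 1, 5, 2, 4).

Fulton essential set (3 of the 4 Rothe cells):

[(1, 2, 0), (3, 2, 1), (3, 4, 2)]


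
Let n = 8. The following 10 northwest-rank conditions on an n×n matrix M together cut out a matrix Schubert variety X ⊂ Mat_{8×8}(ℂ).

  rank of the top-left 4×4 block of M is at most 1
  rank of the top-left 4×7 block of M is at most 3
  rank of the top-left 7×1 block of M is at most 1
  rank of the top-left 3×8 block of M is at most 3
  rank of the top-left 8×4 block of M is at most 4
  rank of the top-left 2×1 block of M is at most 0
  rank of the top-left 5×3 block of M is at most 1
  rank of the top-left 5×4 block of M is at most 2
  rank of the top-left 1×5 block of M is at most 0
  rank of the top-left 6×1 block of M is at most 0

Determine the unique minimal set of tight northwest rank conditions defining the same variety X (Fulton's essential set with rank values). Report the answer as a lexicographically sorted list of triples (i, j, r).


Reconstructing r_w from the 10 given conditions:

  0  0  0  0  0  1  1  1
  0  1  1  1  1  2  2  2
  0  1  1  1  2  3  3  3
  0  1  1  1  2  3  3  4
  0  1  1  2  3  4  4  5
  0  1  2  3  4  5  5  6
  1  2  3  4  5  6  6  7
  1  2  3  4  5  6  7  8

reading off 1-entries of Δ²R: w = (6, 2, 5, 8, 4, 3, 1, 7).

|D(w)|=16, |Ess(w)|=5:

[(1, 5, 0), (4, 4, 1), (4, 7, 3), (5, 3, 1), (6, 1, 0)]


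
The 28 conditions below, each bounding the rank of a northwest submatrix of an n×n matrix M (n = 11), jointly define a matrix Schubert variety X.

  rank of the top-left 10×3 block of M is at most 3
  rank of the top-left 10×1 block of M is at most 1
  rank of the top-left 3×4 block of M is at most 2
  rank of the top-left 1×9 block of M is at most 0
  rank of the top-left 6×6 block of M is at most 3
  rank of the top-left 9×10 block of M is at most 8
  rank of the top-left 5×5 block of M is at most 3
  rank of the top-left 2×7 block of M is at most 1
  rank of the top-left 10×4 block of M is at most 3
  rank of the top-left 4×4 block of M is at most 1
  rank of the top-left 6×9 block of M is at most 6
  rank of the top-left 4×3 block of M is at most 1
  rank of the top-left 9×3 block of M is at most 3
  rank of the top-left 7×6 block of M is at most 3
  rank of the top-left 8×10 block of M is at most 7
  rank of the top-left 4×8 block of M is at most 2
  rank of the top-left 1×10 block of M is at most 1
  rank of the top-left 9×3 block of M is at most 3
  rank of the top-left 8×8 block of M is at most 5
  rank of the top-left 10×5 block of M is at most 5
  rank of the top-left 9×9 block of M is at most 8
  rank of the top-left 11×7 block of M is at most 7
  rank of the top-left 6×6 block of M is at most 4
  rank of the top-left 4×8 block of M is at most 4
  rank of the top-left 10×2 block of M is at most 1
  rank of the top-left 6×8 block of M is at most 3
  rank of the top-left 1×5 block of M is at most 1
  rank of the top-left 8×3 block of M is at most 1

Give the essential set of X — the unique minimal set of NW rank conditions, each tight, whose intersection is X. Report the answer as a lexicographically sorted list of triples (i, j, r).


Rank table r_w(11×11) implied by the 28 constraints:

  R[1]: 0 | 0 | 0 | 0 | 0 | 0 | 0 | 0 | 0 | 1 | 1
  R[2]: 1 | 1 | 1 | 1 | 1 | 1 | 1 | 1 | 1 | 2 | 2
  R[3]: 1 | 1 | 1 | 1 | 2 | 2 | 2 | 2 | 2 | 3 | 3
  R[4]: 1 | 1 | 1 | 1 | 2 | 2 | 2 | 2 | 3 | 4 | 4
  R[5]: 1 | 1 | 1 | 2 | 3 | 3 | 3 | 3 | 4 | 5 | 5
  R[6]: 1 | 1 | 1 | 2 | 3 | 3 | 3 | 3 | 4 | 5 | 6
  R[7]: 1 | 1 | 1 | 2 | 3 | 3 | 4 | 4 | 5 | 6 | 7
  R[8]: 1 | 1 | 1 | 2 | 3 | 4 | 5 | 5 | 6 | 7 | 8
  R[9]: 1 | 1 | 2 | 3 | 4 | 5 | 6 | 6 | 7 | 8 | 9
  R[10]: 1 | 1 | 2 | 3 | 4 | 5 | 6 | 7 | 8 | 9 | 10
  R[11]: 1 | 2 | 3 | 4 | 5 | 6 | 7 | 8 | 9 | 10 | 11

hence w(1..11) = (10, 1, 5, 9, 4, 11, 7, 6, 3, 8, 2).

7 SE-corners of the 32-cell Rothe diagram give Ess(w):

[(1, 9, 0), (4, 4, 1), (4, 8, 2), (6, 8, 3), (7, 6, 3), (8, 3, 1), (10, 2, 1)]


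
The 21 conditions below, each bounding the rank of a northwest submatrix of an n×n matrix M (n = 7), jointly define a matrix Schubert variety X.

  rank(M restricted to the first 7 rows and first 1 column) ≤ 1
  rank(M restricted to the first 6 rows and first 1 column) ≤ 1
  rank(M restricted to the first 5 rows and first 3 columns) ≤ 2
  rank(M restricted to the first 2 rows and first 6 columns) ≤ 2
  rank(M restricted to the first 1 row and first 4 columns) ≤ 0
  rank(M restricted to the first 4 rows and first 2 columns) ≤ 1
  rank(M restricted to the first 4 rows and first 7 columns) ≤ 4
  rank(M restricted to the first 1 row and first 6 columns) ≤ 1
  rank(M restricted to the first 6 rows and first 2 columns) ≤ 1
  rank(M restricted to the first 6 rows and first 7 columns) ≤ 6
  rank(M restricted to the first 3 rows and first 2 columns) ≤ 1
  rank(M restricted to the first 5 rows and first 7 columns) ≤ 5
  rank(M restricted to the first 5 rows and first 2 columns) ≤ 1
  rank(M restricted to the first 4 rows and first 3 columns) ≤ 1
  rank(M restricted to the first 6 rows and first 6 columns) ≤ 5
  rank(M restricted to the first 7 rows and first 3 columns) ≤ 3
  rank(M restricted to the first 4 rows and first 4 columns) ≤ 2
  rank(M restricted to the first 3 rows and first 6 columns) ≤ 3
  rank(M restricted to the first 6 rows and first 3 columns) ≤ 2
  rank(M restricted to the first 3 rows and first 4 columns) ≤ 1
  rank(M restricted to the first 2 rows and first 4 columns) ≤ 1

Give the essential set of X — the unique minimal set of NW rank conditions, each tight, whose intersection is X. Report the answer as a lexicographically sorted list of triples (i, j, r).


Rank table r_w(7×7) implied by the 21 constraints:

  i=1: 0, 0, 0, 0, 1, 1, 1
  i=2: 1, 1, 1, 1, 2, 2, 2
  i=3: 1, 1, 1, 1, 2, 3, 3
  i=4: 1, 1, 1, 2, 3, 4, 4
  i=5: 1, 1, 2, 3, 4, 5, 5
  i=6: 1, 1, 2, 3, 4, 5, 6
  i=7: 1, 2, 3, 4, 5, 6, 7

the unique w with this rank table is (5, 1, 6, 4, 3, 7, 2).

|D(w)|=11, |Ess(w)|=4:

[(1, 4, 0), (3, 4, 1), (4, 3, 1), (6, 2, 1)]


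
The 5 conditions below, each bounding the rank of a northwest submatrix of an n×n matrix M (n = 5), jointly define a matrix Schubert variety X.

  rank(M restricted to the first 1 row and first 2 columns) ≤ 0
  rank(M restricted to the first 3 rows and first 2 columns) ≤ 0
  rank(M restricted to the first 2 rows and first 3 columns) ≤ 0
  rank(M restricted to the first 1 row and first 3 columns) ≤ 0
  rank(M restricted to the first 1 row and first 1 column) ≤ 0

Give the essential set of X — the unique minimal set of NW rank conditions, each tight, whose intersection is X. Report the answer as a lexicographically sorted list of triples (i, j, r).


Reconstructing r_w from the 5 given conditions:

  R[1]: 0, 0, 0, 1, 1
  R[2]: 0, 0, 0, 1, 2
  R[3]: 0, 0, 1, 2, 3
  R[4]: 1, 1, 2, 3, 4
  R[5]: 1, 2, 3, 4, 5

so w = (4, 5, 3, 1, 2).

Fulton essential set (2 of the 8 Rothe cells):

[(2, 3, 0), (3, 2, 0)]


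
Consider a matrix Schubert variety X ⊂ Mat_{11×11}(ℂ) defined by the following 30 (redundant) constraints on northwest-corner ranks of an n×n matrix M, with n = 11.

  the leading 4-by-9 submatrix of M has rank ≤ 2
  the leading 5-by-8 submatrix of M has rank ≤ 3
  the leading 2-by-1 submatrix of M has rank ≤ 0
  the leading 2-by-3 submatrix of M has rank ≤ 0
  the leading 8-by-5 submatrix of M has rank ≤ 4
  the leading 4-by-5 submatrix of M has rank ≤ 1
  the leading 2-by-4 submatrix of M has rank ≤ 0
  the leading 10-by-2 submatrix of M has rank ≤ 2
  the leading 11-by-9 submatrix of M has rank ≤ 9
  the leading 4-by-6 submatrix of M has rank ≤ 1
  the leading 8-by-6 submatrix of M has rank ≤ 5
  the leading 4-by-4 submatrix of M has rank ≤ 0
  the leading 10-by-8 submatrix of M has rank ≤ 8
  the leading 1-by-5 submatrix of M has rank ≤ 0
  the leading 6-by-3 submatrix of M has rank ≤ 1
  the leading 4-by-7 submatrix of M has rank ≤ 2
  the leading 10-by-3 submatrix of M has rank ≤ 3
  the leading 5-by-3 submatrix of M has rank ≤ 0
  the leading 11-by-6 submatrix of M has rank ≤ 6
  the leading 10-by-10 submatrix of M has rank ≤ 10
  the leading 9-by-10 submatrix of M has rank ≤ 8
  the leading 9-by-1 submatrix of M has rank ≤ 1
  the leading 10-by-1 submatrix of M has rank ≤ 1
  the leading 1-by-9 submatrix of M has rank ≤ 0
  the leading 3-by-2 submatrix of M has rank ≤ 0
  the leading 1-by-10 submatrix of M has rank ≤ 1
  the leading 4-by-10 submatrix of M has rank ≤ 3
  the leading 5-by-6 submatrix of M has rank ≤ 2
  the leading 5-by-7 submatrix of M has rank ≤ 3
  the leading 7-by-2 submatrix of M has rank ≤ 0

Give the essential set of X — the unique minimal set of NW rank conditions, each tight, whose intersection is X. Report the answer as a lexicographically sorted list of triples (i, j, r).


Recovering R(i,j) via the rank-extension bound from the 30 conditions:

  i=1: 0, 0, 0, 0, 0, 0, 0, 0, 0, 1, 1
  i=2: 0, 0, 0, 0, 1, 1, 1, 1, 1, 2, 2
  i=3: 0, 0, 0, 0, 1, 1, 2, 2, 2, 3, 3
  i=4: 0, 0, 0, 0, 1, 1, 2, 2, 2, 3, 4
  i=5: 0, 0, 0, 1, 2, 2, 3, 3, 3, 4, 5
  i=6: 0, 0, 1, 2, 3, 3, 4, 4, 4, 5, 6
  i=7: 0, 0, 1, 2, 3, 4, 5, 5, 5, 6, 7
  i=8: 1, 1, 2, 3, 4, 5, 6, 6, 6, 7, 8
  i=9: 1, 2, 3, 4, 5, 6, 7, 7, 7, 8, 9
  i=10: 1, 2, 3, 4, 5, 6, 7, 8, 8, 9, 10
  i=11: 1, 2, 3, 4, 5, 6, 7, 8, 9, 10, 11

the unique w with this rank table is (10, 5, 7, 11, 4, 3, 6, 1, 2, 8, 9).

Rothe diagram D(w) (32 cells), 6 SE-corners (essential conditions):

[(1, 9, 0), (4, 4, 0), (4, 6, 1), (4, 9, 2), (5, 3, 0), (7, 2, 0)]


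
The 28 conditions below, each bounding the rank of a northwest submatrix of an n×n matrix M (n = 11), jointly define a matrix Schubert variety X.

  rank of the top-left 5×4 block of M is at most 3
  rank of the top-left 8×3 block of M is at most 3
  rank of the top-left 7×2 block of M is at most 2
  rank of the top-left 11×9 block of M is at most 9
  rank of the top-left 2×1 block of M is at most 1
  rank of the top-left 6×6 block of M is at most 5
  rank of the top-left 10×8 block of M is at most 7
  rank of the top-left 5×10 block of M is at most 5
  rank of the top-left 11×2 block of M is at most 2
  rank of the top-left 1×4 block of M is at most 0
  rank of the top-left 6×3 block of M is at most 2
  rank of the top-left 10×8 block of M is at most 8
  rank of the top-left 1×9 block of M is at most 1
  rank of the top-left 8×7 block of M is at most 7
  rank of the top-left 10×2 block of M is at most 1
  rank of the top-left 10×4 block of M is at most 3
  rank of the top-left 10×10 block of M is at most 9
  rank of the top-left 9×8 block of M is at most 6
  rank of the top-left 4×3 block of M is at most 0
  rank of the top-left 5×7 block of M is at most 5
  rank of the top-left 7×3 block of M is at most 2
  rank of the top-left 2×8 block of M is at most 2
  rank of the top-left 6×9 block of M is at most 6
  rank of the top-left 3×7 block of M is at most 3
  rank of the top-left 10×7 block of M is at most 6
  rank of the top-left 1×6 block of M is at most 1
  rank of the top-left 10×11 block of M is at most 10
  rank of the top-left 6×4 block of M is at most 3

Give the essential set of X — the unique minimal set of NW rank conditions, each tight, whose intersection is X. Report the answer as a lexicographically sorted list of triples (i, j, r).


Recovering R(i,j) via the rank-extension bound from the 28 conditions:

  i=1: 0, 0, 0, 0, 1, 1, 1, 1, 1, 1, 1
  i=2: 0, 0, 0, 1, 2, 2, 2, 2, 2, 2, 2
  i=3: 0, 0, 0, 1, 2, 3, 3, 3, 3, 3, 3
  i=4: 0, 0, 0, 1, 2, 3, 4, 4, 4, 4, 4
  i=5: 1, 1, 1, 2, 3, 4, 5, 5, 5, 5, 5
  i=6: 1, 1, 2, 3, 4, 5, 6, 6, 6, 6, 6
  i=7: 1, 1, 2, 3, 4, 5, 6, 6, 7, 7, 7
  i=8: 1, 1, 2, 3, 4, 5, 6, 6, 7, 8, 8
  i=9: 1, 1, 2, 3, 4, 5, 6, 6, 7, 8, 9
  i=10: 1, 1, 2, 3, 4, 5, 6, 7, 8, 9, 10
  i=11: 1, 2, 3, 4, 5, 6, 7, 8, 9, 10, 11

giving w = (5, 4, 6, 7, 1, 3, 9, 10, 11, 8, 2) via Δ²R.

Rothe diagram D(w) (21 cells), 4 SE-corners (essential conditions):

[(1, 4, 0), (4, 3, 0), (9, 8, 6), (10, 2, 1)]
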